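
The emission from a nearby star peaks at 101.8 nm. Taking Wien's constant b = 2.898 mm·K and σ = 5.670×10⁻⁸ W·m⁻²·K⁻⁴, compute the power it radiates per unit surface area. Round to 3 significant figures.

Wien's law: T = b/λ_max = 2.898×10⁻³/1.018×10⁻⁷ = 28467.6 K.
Then I = σT⁴ = 5.670×10⁻⁸×(28467.6)⁴ = 3.72×10¹⁰ W/m².

I ≈ 3.72×10¹⁰ W/m²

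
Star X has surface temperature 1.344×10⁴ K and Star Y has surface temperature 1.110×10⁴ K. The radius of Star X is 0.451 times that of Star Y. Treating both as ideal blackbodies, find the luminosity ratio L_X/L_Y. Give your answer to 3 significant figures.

L_X/L_Y ≈ 0.437

L ∝ R²T⁴, so L_X/L_Y = (R_X/R_Y)²(T_X/T_Y)⁴ = (0.451)² × (1.344×10⁴/1.110×10⁴)⁴ = 0.203401 × 2.14934 = 0.437.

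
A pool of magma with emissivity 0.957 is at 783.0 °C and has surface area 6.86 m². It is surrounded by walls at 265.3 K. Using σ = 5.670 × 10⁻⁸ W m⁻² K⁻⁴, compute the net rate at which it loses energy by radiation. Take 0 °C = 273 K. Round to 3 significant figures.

T = 783.0 °C + 273 = 1056.0 K.
Area A = 6.86 m².
Net radiated power P_net = εσA(T⁴ − T₀⁴) = 0.957×5.670×10⁻⁸×6.86×(1056.0⁴ − 265.3⁴).
T⁴ − T₀⁴ = 1.24353×10¹² − 4.95392×10⁹ = 1.23858×10¹² K⁴, so P_net = 4.61×10⁵ W.

Net loss ≈ 4.61×10⁵ W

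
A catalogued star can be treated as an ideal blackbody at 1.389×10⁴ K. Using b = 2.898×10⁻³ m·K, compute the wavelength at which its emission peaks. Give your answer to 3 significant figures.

Wien's displacement law: λ_max = b/T = (2.898×10⁻³ m·K)/(1.389×10⁴ K) = 2.086×10⁻⁷ m.
That is 209 nm, in the ultraviolet range.

λ_max ≈ 209 nm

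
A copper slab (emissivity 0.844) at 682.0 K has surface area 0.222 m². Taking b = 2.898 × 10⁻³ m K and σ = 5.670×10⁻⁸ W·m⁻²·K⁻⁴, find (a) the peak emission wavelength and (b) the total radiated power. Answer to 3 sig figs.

λ_max ≈ 4.25 μm; P ≈ 2.30×10³ W

(a) λ_max = b/T = 2.898×10⁻³/682.0 = 4.249×10⁻⁶ m = 4.25 μm.
Area A = 0.222 m².
(b) P = εσAT⁴ = 0.844×5.670×10⁻⁸×0.222×(682.0)⁴ = 2.30×10³ W.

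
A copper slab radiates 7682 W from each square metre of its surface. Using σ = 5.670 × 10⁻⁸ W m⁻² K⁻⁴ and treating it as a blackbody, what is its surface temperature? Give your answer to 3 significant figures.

I = σT⁴, so T = (I/σ)^(1/4) = (7682/(5.670×10⁻⁸))^(1/4) = 607 K.

T ≈ 607 K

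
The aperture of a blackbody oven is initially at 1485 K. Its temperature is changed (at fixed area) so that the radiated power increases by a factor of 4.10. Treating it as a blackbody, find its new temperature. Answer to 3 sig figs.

P ∝ T⁴, so T₂/T₁ = (P₂/P₁)^(1/4) = (4.10)^(1/4) = 1.42297.
T₂ = 1485 × 1.42297 = 2.11×10³ K.

T₂ ≈ 2.11×10³ K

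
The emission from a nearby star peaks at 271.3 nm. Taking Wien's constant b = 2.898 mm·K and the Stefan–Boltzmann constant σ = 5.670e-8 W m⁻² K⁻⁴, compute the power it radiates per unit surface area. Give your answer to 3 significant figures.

I ≈ 7.38×10⁸ W/m²

Wien's law: T = b/λ_max = 2.898×10⁻³/2.713×10⁻⁷ = 10681.9 K.
Then I = σT⁴ = 5.670×10⁻⁸×(10681.9)⁴ = 7.38×10⁸ W/m².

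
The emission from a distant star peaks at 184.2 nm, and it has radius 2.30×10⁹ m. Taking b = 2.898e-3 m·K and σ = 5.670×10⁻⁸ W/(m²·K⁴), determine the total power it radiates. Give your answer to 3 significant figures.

P ≈ 2.31×10²⁹ W

Wien's law: T = b/λ_max = 2.898×10⁻³/1.842×10⁻⁷ = 15732.9 K.
Surface area A = 4πR² = 4π(2.30×10⁹ m)² = 6.64761×10¹⁹ m².
Then P = σAT⁴ = 5.670×10⁻⁸×6.64761×10¹⁹×(15732.9)⁴ = 2.31×10²⁹ W.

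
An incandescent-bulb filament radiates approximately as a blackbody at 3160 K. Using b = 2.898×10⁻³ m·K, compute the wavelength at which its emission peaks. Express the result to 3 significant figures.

λ_max ≈ 917 nm

Wien's displacement law: λ_max = b/T = (2.898×10⁻³ m·K)/(3160 K) = 9.171×10⁻⁷ m.
That is 917 nm, in the infrared range.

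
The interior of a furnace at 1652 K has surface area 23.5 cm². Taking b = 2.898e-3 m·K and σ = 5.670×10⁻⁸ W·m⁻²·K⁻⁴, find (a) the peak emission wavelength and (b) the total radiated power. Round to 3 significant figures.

λ_max ≈ 1.75×10³ nm; P ≈ 992 W

(a) λ_max = b/T = 2.898×10⁻³/1652 = 1.754×10⁻⁶ m = 1.75×10³ nm.
Area A = 23.5 cm² = 2.35×10⁻³ m².
(b) P = σAT⁴ = 5.670×10⁻⁸×2.35×10⁻³×(1652)⁴ = 992 W.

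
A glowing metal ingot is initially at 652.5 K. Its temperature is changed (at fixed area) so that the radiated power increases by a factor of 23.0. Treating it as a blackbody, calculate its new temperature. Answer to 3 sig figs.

T₂ ≈ 1.43×10³ K

P ∝ T⁴, so T₂/T₁ = (P₂/P₁)^(1/4) = (23.0)^(1/4) = 2.18994.
T₂ = 652.5 × 2.18994 = 1.43×10³ K.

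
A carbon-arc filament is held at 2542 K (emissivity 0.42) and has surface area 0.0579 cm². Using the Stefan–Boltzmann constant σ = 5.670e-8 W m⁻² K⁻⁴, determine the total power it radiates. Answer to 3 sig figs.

Area A = 0.0579 cm² = 5.79×10⁻⁶ m².
P = εσAT⁴ = 0.42 × 5.670×10⁻⁸ × 5.79×10⁻⁶ × (2542)⁴ = 5.76 W.

P ≈ 5.76 W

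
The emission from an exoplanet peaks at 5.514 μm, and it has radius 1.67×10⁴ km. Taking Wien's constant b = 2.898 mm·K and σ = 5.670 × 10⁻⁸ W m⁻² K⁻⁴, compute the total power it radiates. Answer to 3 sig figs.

Wien's law: T = b/λ_max = 2.898×10⁻³/5.514×10⁻⁶ = 525.571 K.
Surface area A = 4πR² = 4π(1.67×10⁷ m)² = 3.50464×10¹⁵ m².
Then P = σAT⁴ = 5.670×10⁻⁸×3.50464×10¹⁵×(525.571)⁴ = 1.52×10¹⁹ W.

P ≈ 1.52×10¹⁹ W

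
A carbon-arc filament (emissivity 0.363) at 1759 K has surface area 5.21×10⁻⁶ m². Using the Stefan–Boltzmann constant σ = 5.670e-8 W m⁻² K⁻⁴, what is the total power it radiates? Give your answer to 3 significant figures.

P ≈ 1.03 W

Area A = 5.21×10⁻⁶ m².
P = εσAT⁴ = 0.363 × 5.670×10⁻⁸ × 5.21×10⁻⁶ × (1759)⁴ = 1.03 W.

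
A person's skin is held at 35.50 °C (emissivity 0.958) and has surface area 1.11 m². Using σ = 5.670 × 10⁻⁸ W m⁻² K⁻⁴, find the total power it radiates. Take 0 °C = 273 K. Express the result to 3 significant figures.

P ≈ 546 W

T = 35.50 °C + 273 = 308.50 K.
Area A = 1.11 m².
P = εσAT⁴ = 0.958 × 5.670×10⁻⁸ × 1.11 × (308.50)⁴ = 546 W.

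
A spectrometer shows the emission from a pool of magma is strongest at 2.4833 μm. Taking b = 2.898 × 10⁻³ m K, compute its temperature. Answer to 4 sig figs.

T ≈ 1167 K

Wien's law gives T = b/λ_max = (2.898×10⁻³ m·K)/(2.4833×10⁻⁶ m) = 1167 K.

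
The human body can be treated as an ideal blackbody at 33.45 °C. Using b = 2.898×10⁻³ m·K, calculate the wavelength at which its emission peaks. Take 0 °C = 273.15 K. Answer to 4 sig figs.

λ_max ≈ 9.452 μm

T = 33.45 °C + 273.15 = 306.60 K.
Wien's displacement law: λ_max = b/T = (2.898×10⁻³ m·K)/(306.60 K) = 9.4521×10⁻⁶ m.
That is 9.452 μm, in the infrared range.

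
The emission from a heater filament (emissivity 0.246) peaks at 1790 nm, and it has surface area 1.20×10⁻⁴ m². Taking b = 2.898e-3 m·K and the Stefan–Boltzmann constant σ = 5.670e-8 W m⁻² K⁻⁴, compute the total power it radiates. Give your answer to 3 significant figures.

P ≈ 11.5 W

Wien's law: T = b/λ_max = 2.898×10⁻³/1.790×10⁻⁶ = 1618.99 K.
Area A = 1.20×10⁻⁴ m².
Then P = εσAT⁴ = 0.246×5.670×10⁻⁸×1.20×10⁻⁴×(1618.99)⁴ = 11.5 W.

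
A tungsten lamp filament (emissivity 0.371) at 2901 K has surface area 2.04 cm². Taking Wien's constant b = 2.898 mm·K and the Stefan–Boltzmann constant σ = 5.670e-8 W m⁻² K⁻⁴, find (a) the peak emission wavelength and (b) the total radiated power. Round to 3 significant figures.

λ_max ≈ 999 nm; P ≈ 304 W

(a) λ_max = b/T = 2.898×10⁻³/2901 = 9.990×10⁻⁷ m = 999 nm.
Area A = 2.04 cm² = 2.04×10⁻⁴ m².
(b) P = εσAT⁴ = 0.371×5.670×10⁻⁸×2.04×10⁻⁴×(2901)⁴ = 304 W.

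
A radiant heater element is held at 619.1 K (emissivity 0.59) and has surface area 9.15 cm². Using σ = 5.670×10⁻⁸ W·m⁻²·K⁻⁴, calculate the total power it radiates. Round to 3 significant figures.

P ≈ 4.50 W

Area A = 9.15 cm² = 9.15×10⁻⁴ m².
P = εσAT⁴ = 0.59 × 5.670×10⁻⁸ × 9.15×10⁻⁴ × (619.1)⁴ = 4.50 W.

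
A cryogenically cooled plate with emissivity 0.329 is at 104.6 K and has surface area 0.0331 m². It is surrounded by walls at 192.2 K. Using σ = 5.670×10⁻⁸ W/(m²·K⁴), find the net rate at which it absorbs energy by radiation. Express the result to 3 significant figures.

Area A = 0.0331 m².
Net radiated power P_net = εσA(T⁴ − T₀⁴) = 0.329×5.670×10⁻⁸×0.0331×(104.6⁴ − 192.2⁴).
T⁴ − T₀⁴ = 1.19709×10⁸ − 1.36463×10⁹ = -1.24492×10⁹ K⁴, so P_net = -0.769 W — negative, meaning a net gain of 0.769 W.

Net gain ≈ 0.769 W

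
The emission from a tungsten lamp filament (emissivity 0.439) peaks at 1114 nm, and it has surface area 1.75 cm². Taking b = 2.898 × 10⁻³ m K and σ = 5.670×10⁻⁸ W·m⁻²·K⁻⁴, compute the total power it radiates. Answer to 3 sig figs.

Wien's law: T = b/λ_max = 2.898×10⁻³/1.114×10⁻⁶ = 2601.44 K.
Area A = 1.75 cm² = 1.75×10⁻⁴ m².
Then P = εσAT⁴ = 0.439×5.670×10⁻⁸×1.75×10⁻⁴×(2601.44)⁴ = 199 W.

P ≈ 199 W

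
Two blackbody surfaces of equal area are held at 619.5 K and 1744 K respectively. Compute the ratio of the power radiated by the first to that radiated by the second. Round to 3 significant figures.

With equal areas, P₁/P₂ = (T₁/T₂)⁴ = (619.5/1744)⁴ = 0.0159.

P₁/P₂ ≈ 0.0159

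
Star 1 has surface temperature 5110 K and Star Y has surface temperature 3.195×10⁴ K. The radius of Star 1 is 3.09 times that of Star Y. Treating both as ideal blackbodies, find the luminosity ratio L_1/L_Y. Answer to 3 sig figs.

L ∝ R²T⁴, so L_1/L_Y = (R_1/R_Y)²(T_1/T_Y)⁴ = (3.09)² × (5110/3.195×10⁴)⁴ = 9.5481 × 6.54335×10⁻⁴ = 6.25×10⁻³.

L_1/L_Y ≈ 6.25×10⁻³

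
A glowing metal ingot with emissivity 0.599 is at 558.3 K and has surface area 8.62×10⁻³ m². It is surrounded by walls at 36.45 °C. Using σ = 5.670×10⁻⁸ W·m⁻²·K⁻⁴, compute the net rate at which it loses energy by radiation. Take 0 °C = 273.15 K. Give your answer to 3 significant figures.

Surroundings: T = 36.45 °C + 273.15 = 309.60 K.
Area A = 8.62×10⁻³ m².
Net radiated power P_net = εσA(T⁴ − T₀⁴) = 0.599×5.670×10⁻⁸×8.62×10⁻³×(558.3⁴ − 309.60⁴).
T⁴ − T₀⁴ = 9.71562×10¹⁰ − 9.18764×10⁹ = 8.79686×10¹⁰ K⁴, so P_net = 25.8 W.

Net loss ≈ 25.8 W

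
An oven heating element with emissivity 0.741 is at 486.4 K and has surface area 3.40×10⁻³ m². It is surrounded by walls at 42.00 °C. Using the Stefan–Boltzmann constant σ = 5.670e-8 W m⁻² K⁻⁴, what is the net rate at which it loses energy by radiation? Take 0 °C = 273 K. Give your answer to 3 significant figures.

Net loss ≈ 6.59 W

Surroundings: T = 42.00 °C + 273 = 315.00 K.
Area A = 3.40×10⁻³ m².
Net radiated power P_net = εσA(T⁴ − T₀⁴) = 0.741×5.670×10⁻⁸×3.40×10⁻³×(486.4⁴ − 315.00⁴).
T⁴ − T₀⁴ = 5.59724×10¹⁰ − 9.84560×10⁹ = 4.61268×10¹⁰ K⁴, so P_net = 6.59 W.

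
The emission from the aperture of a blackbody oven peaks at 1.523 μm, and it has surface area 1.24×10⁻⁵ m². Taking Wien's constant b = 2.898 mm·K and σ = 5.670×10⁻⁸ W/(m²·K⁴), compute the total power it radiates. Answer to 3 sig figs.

P ≈ 9.22 W

Wien's law: T = b/λ_max = 2.898×10⁻³/1.523×10⁻⁶ = 1902.82 K.
Area A = 1.24×10⁻⁵ m².
Then P = σAT⁴ = 5.670×10⁻⁸×1.24×10⁻⁵×(1902.82)⁴ = 9.22 W.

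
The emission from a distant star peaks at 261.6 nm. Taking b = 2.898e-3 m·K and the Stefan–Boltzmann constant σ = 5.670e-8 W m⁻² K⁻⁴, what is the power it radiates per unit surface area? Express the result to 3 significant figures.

Wien's law: T = b/λ_max = 2.898×10⁻³/2.616×10⁻⁷ = 11078.0 K.
Then I = σT⁴ = 5.670×10⁻⁸×(11078.0)⁴ = 8.54×10⁸ W/m².

I ≈ 8.54×10⁸ W/m²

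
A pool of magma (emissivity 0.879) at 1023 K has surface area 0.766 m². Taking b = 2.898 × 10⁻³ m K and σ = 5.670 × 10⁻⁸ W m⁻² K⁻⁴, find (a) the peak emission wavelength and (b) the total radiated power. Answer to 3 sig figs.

λ_max ≈ 2.83 μm; P ≈ 4.18×10⁴ W

(a) λ_max = b/T = 2.898×10⁻³/1023 = 2.833×10⁻⁶ m = 2.83 μm.
Area A = 0.766 m².
(b) P = εσAT⁴ = 0.879×5.670×10⁻⁸×0.766×(1023)⁴ = 4.18×10⁴ W.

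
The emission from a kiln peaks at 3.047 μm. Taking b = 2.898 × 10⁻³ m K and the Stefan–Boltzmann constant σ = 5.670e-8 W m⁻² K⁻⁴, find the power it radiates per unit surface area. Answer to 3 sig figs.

Wien's law: T = b/λ_max = 2.898×10⁻³/3.047×10⁻⁶ = 951.099 K.
Then I = σT⁴ = 5.670×10⁻⁸×(951.099)⁴ = 4.64×10⁴ W/m².

I ≈ 4.64×10⁴ W/m²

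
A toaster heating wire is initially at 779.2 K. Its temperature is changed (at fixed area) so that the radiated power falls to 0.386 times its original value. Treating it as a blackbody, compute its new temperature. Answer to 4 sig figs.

P ∝ T⁴, so T₂/T₁ = (P₂/P₁)^(1/4) = (0.386)^(1/4) = 0.788219.
T₂ = 779.2 × 0.788219 = 614.2 K.

T₂ ≈ 614.2 K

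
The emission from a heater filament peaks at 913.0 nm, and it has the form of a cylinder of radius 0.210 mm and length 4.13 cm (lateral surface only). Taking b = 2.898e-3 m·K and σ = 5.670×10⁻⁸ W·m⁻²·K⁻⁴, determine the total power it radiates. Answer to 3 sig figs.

Wien's law: T = b/λ_max = 2.898×10⁻³/9.130×10⁻⁷ = 3174.15 K.
Lateral area A = 2πrL = 2π×2.10×10⁻⁴×0.0413 = 5.44941×10⁻⁵ m².
Then P = σAT⁴ = 5.670×10⁻⁸×5.44941×10⁻⁵×(3174.15)⁴ = 314 W.

P ≈ 314 W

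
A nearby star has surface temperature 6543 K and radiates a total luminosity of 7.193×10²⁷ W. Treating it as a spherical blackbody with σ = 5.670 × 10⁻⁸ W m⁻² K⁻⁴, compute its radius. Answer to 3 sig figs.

L = 4πR²σT⁴ ⇒ R = √(L/(4πσT⁴)).
σT⁴ = 1.03918×10⁸ W/m², so R = √(7.193×10²⁷/(4π×1.03918×10⁸)) = 2.35×10⁹ m.

R ≈ 2.35×10⁹ m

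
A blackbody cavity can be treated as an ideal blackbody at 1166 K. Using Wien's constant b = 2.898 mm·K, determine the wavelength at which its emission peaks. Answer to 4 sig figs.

Wien's displacement law: λ_max = b/T = (2.898×10⁻³ m·K)/(1166 K) = 2.4854×10⁻⁶ m.
That is 2485 nm, in the infrared range.

λ_max ≈ 2485 nm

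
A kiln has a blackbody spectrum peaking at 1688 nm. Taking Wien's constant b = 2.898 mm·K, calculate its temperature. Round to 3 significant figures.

Wien's law gives T = b/λ_max = (2.898×10⁻³ m·K)/(1.688×10⁻⁶ m) = 1.72×10³ K.

T ≈ 1.72×10³ K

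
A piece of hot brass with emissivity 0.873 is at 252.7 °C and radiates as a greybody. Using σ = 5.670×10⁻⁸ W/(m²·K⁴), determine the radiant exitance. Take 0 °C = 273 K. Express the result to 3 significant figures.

T = 252.7 °C + 273 = 525.7 K.
Stefan–Boltzmann: I = εσT⁴ = 0.873 × 5.670×10⁻⁸ × (525.7)⁴ = 3.78×10³ W/m².

I ≈ 3.78×10³ W/m²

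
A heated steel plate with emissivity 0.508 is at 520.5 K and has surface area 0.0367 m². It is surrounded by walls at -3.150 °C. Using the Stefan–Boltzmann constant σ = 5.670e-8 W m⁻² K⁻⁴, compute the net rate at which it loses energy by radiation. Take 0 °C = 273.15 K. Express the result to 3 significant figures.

Net loss ≈ 72.0 W

Surroundings: T = -3.150 °C + 273.15 = 270.000 K.
Area A = 0.0367 m².
Net radiated power P_net = εσA(T⁴ − T₀⁴) = 0.508×5.670×10⁻⁸×0.0367×(520.5⁴ − 270.000⁴).
T⁴ − T₀⁴ = 7.33978×10¹⁰ − 5.31441×10⁹ = 6.80834×10¹⁰ K⁴, so P_net = 72.0 W.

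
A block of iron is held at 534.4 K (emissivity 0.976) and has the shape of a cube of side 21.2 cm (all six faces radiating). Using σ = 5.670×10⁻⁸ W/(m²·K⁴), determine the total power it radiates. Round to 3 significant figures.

Area A = 6s² = 6×(0.212 m)² = 0.269664 m².
P = εσAT⁴ = 0.976 × 5.670×10⁻⁸ × 0.269664 × (534.4)⁴ = 1.22×10³ W.

P ≈ 1.22×10³ W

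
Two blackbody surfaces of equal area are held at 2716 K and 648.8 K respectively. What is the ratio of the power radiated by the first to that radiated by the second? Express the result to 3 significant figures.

With equal areas, P₁/P₂ = (T₁/T₂)⁴ = (2716/648.8)⁴ = 307.

P₁/P₂ ≈ 307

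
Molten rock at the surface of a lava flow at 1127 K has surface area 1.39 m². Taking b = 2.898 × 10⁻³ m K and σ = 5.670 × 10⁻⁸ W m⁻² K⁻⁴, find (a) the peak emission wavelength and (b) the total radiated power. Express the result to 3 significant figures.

(a) λ_max = b/T = 2.898×10⁻³/1127 = 2.571×10⁻⁶ m = 2.57 μm.
Area A = 1.39 m².
(b) P = σAT⁴ = 5.670×10⁻⁸×1.39×(1127)⁴ = 1.27×10⁵ W.

λ_max ≈ 2.57 μm; P ≈ 1.27×10⁵ W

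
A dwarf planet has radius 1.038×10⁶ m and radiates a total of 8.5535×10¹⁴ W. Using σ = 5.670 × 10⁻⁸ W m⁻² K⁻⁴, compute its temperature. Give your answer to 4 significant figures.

T ≈ 182.7 K

Surface area A = 4πR² = 4π(1.038×10⁶ m)² = 1.35396×10¹³ m².
P = σAT⁴ ⇒ T = (P/(σA))^(1/4) = (8.5535×10¹⁴/(5.670×10⁻⁸×1.35396×10¹³))^(1/4) = 182.7 K.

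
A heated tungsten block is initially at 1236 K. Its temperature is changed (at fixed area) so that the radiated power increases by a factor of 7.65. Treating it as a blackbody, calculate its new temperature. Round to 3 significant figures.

P ∝ T⁴, so T₂/T₁ = (P₂/P₁)^(1/4) = (7.65)^(1/4) = 1.66309.
T₂ = 1236 × 1.66309 = 2.06×10³ K.

T₂ ≈ 2.06×10³ K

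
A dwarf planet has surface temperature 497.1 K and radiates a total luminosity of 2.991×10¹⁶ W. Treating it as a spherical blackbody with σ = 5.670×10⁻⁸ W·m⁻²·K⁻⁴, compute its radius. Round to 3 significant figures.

L = 4πR²σT⁴ ⇒ R = √(L/(4πσT⁴)).
σT⁴ = 3462.25 W/m², so R = √(2.991×10¹⁶/(4π×3462.25)) = 8.29×10⁵ m.

R ≈ 8.29×10⁵ m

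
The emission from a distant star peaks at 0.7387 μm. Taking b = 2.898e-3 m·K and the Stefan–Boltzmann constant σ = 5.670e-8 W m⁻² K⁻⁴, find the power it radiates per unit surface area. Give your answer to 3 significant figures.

I ≈ 1.34×10⁷ W/m²

Wien's law: T = b/λ_max = 2.898×10⁻³/7.387×10⁻⁷ = 3923.11 K.
Then I = σT⁴ = 5.670×10⁻⁸×(3923.11)⁴ = 1.34×10⁷ W/m².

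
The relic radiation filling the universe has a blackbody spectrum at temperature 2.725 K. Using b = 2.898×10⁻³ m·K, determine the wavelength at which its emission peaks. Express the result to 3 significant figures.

Wien's displacement law: λ_max = b/T = (2.898×10⁻³ m·K)/(2.725 K) = 1.063×10⁻³ m.
That is 1.06 mm, in the microwave range.

λ_max ≈ 1.06 mm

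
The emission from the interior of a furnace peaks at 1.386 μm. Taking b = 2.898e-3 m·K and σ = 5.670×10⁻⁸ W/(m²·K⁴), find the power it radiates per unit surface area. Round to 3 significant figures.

I ≈ 1.08×10⁶ W/m²

Wien's law: T = b/λ_max = 2.898×10⁻³/1.386×10⁻⁶ = 2090.91 K.
Then I = σT⁴ = 5.670×10⁻⁸×(2090.91)⁴ = 1.08×10⁶ W/m².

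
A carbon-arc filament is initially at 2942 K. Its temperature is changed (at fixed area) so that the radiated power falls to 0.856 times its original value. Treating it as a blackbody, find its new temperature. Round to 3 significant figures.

T₂ ≈ 2.83×10³ K

P ∝ T⁴, so T₂/T₁ = (P₂/P₁)^(1/4) = (0.856)^(1/4) = 0.961875.
T₂ = 2942 × 0.961875 = 2.83×10³ K.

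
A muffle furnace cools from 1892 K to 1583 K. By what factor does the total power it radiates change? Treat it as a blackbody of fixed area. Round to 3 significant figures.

P₂/P₁ ≈ 0.490

P ∝ T⁴, so P₂/P₁ = (T₂/T₁)⁴ = (1583/1892)⁴ = (0.836681)⁴ = 0.490.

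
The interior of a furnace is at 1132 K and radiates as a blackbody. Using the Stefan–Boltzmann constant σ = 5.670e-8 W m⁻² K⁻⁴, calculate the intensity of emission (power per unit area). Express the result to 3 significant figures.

Stefan–Boltzmann: I = σT⁴ = 5.670×10⁻⁸ × (1132)⁴ = 9.31×10⁴ W/m².

I ≈ 9.31×10⁴ W/m²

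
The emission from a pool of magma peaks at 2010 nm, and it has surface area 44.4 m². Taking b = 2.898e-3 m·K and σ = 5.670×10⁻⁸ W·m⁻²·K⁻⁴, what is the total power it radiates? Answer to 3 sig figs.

Wien's law: T = b/λ_max = 2.898×10⁻³/2.010×10⁻⁶ = 1441.79 K.
Area A = 44.4 m².
Then P = σAT⁴ = 5.670×10⁻⁸×44.4×(1441.79)⁴ = 1.09×10⁷ W.

P ≈ 1.09×10⁷ W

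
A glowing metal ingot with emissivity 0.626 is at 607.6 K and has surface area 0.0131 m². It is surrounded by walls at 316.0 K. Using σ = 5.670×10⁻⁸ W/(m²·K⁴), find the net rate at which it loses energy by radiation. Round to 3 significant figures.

Net loss ≈ 58.7 W

Area A = 0.0131 m².
Net radiated power P_net = εσA(T⁴ − T₀⁴) = 0.626×5.670×10⁻⁸×0.0131×(607.6⁴ − 316.0⁴).
T⁴ − T₀⁴ = 1.36292×10¹¹ − 9.97122×10⁹ = 1.26321×10¹¹ K⁴, so P_net = 58.7 W.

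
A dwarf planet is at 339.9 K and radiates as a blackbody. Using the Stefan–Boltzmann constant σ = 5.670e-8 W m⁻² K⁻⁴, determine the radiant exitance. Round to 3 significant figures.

Stefan–Boltzmann: I = σT⁴ = 5.670×10⁻⁸ × (339.9)⁴ = 757 W/m².

I ≈ 757 W/m²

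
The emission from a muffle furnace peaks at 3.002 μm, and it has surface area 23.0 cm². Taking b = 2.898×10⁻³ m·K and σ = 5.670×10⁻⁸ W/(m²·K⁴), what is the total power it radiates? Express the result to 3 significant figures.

Wien's law: T = b/λ_max = 2.898×10⁻³/3.002×10⁻⁶ = 965.356 K.
Area A = 23.0 cm² = 2.30×10⁻³ m².
Then P = σAT⁴ = 5.670×10⁻⁸×2.30×10⁻³×(965.356)⁴ = 113 W.

P ≈ 113 W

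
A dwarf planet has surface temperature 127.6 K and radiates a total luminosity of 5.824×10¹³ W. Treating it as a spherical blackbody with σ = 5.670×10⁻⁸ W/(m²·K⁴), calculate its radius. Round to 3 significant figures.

R ≈ 5.55×10⁵ m

L = 4πR²σT⁴ ⇒ R = √(L/(4πσT⁴)).
σT⁴ = 15.0309 W/m², so R = √(5.824×10¹³/(4π×15.0309)) = 5.55×10⁵ m.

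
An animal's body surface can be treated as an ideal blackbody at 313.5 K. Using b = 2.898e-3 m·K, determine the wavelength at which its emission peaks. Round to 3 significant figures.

Wien's displacement law: λ_max = b/T = (2.898×10⁻³ m·K)/(313.5 K) = 9.244×10⁻⁶ m.
That is 9.24 μm, in the infrared range.

λ_max ≈ 9.24 μm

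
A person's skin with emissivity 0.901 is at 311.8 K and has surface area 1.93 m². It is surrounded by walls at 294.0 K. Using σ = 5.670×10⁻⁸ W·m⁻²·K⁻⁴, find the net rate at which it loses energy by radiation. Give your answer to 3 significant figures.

Area A = 1.93 m².
Net radiated power P_net = εσA(T⁴ − T₀⁴) = 0.901×5.670×10⁻⁸×1.93×(311.8⁴ − 294.0⁴).
T⁴ − T₀⁴ = 9.45158×10⁹ − 7.47118×10⁹ = 1.98040×10⁹ K⁴, so P_net = 195 W.

Net loss ≈ 195 W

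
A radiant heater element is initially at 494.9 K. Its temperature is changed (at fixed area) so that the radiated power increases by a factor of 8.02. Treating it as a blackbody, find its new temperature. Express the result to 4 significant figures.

T₂ ≈ 832.8 K

P ∝ T⁴, so T₂/T₁ = (P₂/P₁)^(1/4) = (8.02)^(1/4) = 1.68284.
T₂ = 494.9 × 1.68284 = 832.8 K.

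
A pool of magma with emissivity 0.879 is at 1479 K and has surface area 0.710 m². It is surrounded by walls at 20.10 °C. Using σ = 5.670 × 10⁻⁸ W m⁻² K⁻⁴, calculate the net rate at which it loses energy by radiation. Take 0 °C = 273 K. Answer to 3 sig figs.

Surroundings: T = 20.10 °C + 273 = 293.10 K.
Area A = 0.710 m².
Net radiated power P_net = εσA(T⁴ − T₀⁴) = 0.879×5.670×10⁻⁸×0.710×(1479⁴ − 293.10⁴).
T⁴ − T₀⁴ = 4.78490×10¹² − 7.38012×10⁹ = 4.77752×10¹² K⁴, so P_net = 1.69×10⁵ W.

Net loss ≈ 1.69×10⁵ W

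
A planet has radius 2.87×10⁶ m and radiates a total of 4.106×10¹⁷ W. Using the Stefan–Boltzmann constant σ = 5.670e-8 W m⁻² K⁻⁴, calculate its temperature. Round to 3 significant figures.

T ≈ 514 K

Surface area A = 4πR² = 4π(2.87×10⁶ m)² = 1.03508×10¹⁴ m².
P = σAT⁴ ⇒ T = (P/(σA))^(1/4) = (4.106×10¹⁷/(5.670×10⁻⁸×1.03508×10¹⁴))^(1/4) = 514 K.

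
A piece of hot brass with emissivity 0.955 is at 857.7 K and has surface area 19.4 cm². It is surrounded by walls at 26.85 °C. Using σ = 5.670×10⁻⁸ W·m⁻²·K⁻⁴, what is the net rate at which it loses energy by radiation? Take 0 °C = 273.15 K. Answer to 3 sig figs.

Net loss ≈ 56.0 W

Surroundings: T = 26.85 °C + 273.15 = 300.00 K.
Area A = 19.4 cm² = 1.94×10⁻³ m².
Net radiated power P_net = εσA(T⁴ − T₀⁴) = 0.955×5.670×10⁻⁸×1.94×10⁻³×(857.7⁴ − 300.00⁴).
T⁴ − T₀⁴ = 5.41180×10¹¹ − 8.10000×10⁹ = 5.33080×10¹¹ K⁴, so P_net = 56.0 W.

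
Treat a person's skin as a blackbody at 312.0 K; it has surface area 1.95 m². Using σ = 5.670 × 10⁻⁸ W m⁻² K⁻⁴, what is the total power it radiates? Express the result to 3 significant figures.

P ≈ 1.05×10³ W

Area A = 1.95 m².
P = σAT⁴ = 5.670×10⁻⁸ × 1.95 × (312.0)⁴ = 1.05×10³ W.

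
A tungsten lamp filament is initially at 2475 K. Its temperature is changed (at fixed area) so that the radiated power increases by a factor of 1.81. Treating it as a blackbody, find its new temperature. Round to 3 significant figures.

P ∝ T⁴, so T₂/T₁ = (P₂/P₁)^(1/4) = (1.81)^(1/4) = 1.15990.
T₂ = 2475 × 1.15990 = 2.87×10³ K.

T₂ ≈ 2.87×10³ K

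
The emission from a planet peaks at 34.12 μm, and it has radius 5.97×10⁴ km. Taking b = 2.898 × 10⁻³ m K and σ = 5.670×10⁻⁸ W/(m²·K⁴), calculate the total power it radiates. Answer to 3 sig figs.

P ≈ 1.32×10¹⁷ W

Wien's law: T = b/λ_max = 2.898×10⁻³/3.412×10⁻⁵ = 84.9355 K.
Surface area A = 4πR² = 4π(5.97×10⁷ m)² = 4.47877×10¹⁶ m².
Then P = σAT⁴ = 5.670×10⁻⁸×4.47877×10¹⁶×(84.9355)⁴ = 1.32×10¹⁷ W.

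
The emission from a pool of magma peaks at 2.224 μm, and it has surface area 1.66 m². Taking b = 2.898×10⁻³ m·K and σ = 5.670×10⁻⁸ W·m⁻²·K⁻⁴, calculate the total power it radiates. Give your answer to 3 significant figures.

Wien's law: T = b/λ_max = 2.898×10⁻³/2.224×10⁻⁶ = 1303.06 K.
Area A = 1.66 m².
Then P = σAT⁴ = 5.670×10⁻⁸×1.66×(1303.06)⁴ = 2.71×10⁵ W.

P ≈ 2.71×10⁵ W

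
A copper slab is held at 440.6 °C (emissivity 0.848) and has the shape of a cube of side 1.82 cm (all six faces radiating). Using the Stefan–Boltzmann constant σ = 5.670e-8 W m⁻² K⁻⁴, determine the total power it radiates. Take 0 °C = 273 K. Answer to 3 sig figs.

P ≈ 24.8 W

T = 440.6 °C + 273 = 713.6 K.
Area A = 6s² = 6×(0.0182 m)² = 1.98744×10⁻³ m².
P = εσAT⁴ = 0.848 × 5.670×10⁻⁸ × 1.98744×10⁻³ × (713.6)⁴ = 24.8 W.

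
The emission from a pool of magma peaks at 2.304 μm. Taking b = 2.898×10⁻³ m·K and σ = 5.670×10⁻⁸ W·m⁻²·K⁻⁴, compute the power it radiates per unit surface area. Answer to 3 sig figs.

Wien's law: T = b/λ_max = 2.898×10⁻³/2.304×10⁻⁶ = 1257.81 K.
Then I = σT⁴ = 5.670×10⁻⁸×(1257.81)⁴ = 1.42×10⁵ W/m².

I ≈ 1.42×10⁵ W/m²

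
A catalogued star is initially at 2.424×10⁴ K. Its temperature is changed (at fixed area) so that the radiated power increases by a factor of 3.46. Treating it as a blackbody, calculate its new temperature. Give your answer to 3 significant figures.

P ∝ T⁴, so T₂/T₁ = (P₂/P₁)^(1/4) = (3.46)^(1/4) = 1.36386.
T₂ = 2.424×10⁴ × 1.36386 = 3.31×10⁴ K.

T₂ ≈ 3.31×10⁴ K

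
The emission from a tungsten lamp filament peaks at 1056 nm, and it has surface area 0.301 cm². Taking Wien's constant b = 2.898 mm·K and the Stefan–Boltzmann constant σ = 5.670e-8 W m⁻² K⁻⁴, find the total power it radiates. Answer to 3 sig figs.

Wien's law: T = b/λ_max = 2.898×10⁻³/1.056×10⁻⁶ = 2744.32 K.
Area A = 0.301 cm² = 3.01×10⁻⁵ m².
Then P = σAT⁴ = 5.670×10⁻⁸×3.01×10⁻⁵×(2744.32)⁴ = 96.8 W.

P ≈ 96.8 W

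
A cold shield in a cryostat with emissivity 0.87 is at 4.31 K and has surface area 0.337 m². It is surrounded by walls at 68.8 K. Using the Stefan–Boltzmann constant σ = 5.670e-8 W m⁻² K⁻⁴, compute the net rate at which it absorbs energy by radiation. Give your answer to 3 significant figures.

Net gain ≈ 0.372 W

Area A = 0.337 m².
Net radiated power P_net = εσA(T⁴ − T₀⁴) = 0.87×5.670×10⁻⁸×0.337×(4.31⁴ − 68.8⁴).
T⁴ − T₀⁴ = 345.071 − 2.24055×10⁷ = -2.24052×10⁷ K⁴, so P_net = -0.372 W — negative, meaning a net gain of 0.372 W.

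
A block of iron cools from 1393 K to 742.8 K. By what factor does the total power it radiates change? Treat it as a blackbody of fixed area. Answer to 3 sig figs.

P₂/P₁ ≈ 0.0809

P ∝ T⁴, so P₂/P₁ = (T₂/T₁)⁴ = (742.8/1393)⁴ = (0.533238)⁴ = 0.0809.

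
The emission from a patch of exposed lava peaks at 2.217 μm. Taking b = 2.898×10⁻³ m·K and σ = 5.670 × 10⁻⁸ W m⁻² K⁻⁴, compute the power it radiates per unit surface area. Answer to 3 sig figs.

I ≈ 1.66×10⁵ W/m²

Wien's law: T = b/λ_max = 2.898×10⁻³/2.217×10⁻⁶ = 1307.17 K.
Then I = σT⁴ = 5.670×10⁻⁸×(1307.17)⁴ = 1.66×10⁵ W/m².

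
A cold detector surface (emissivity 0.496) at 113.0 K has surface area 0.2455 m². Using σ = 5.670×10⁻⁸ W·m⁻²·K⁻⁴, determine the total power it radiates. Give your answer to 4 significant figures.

Area A = 0.2455 m².
P = εσAT⁴ = 0.496 × 5.670×10⁻⁸ × 0.2455 × (113.0)⁴ = 1.126 W.

P ≈ 1.126 W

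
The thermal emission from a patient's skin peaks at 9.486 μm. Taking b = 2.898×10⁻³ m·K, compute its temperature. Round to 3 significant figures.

Wien's law gives T = b/λ_max = (2.898×10⁻³ m·K)/(9.486×10⁻⁶ m) = 306 K.

T ≈ 306 K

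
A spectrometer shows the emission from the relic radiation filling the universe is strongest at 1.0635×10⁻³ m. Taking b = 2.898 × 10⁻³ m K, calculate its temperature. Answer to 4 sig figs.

T ≈ 2.725 K

Wien's law gives T = b/λ_max = (2.898×10⁻³ m·K)/(1.0635×10⁻³ m) = 2.725 K.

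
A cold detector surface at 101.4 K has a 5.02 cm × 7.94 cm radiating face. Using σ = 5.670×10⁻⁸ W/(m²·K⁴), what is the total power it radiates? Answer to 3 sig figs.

Area A = 0.0502 × 0.0794 = 3.98588×10⁻³ m².
P = σAT⁴ = 5.670×10⁻⁸ × 3.98588×10⁻³ × (101.4)⁴ = 0.0239 W.

P ≈ 0.0239 W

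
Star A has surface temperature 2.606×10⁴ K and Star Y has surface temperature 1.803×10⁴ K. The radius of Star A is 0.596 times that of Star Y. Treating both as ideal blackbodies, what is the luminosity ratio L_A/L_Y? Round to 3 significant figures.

L ∝ R²T⁴, so L_A/L_Y = (R_A/R_Y)²(T_A/T_Y)⁴ = (0.596)² × (2.606×10⁴/1.803×10⁴)⁴ = 0.355216 × 4.36430 = 1.55.

L_A/L_Y ≈ 1.55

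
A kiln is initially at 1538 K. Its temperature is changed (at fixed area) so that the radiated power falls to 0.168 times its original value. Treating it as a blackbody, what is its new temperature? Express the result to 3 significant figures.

T₂ ≈ 985 K

P ∝ T⁴, so T₂/T₁ = (P₂/P₁)^(1/4) = (0.168)^(1/4) = 0.640217.
T₂ = 1538 × 0.640217 = 985 K.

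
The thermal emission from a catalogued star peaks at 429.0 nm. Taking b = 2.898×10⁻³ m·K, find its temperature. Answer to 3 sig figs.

T ≈ 6.76×10³ K

Wien's law gives T = b/λ_max = (2.898×10⁻³ m·K)/(4.290×10⁻⁷ m) = 6.76×10³ K.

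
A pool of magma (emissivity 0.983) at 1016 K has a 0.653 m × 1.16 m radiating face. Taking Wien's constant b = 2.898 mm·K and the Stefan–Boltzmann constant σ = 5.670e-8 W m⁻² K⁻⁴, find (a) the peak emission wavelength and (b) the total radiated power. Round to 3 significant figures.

λ_max ≈ 2.85 μm; P ≈ 4.50×10⁴ W

(a) λ_max = b/T = 2.898×10⁻³/1016 = 2.852×10⁻⁶ m = 2.85 μm.
Area A = 0.653 × 1.16 = 0.75748 m².
(b) P = εσAT⁴ = 0.983×5.670×10⁻⁸×0.75748×(1016)⁴ = 4.50×10⁴ W.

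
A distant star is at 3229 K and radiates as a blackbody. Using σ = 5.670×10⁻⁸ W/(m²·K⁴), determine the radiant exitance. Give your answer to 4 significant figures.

I ≈ 6.164×10⁶ W/m²

Stefan–Boltzmann: I = σT⁴ = 5.670×10⁻⁸ × (3229)⁴ = 6.164×10⁶ W/m².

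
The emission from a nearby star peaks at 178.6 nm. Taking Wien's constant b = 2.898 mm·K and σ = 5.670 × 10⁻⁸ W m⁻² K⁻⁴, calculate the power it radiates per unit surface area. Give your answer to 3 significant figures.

Wien's law: T = b/λ_max = 2.898×10⁻³/1.786×10⁻⁷ = 16226.2 K.
Then I = σT⁴ = 5.670×10⁻⁸×(16226.2)⁴ = 3.93×10⁹ W/m².

I ≈ 3.93×10⁹ W/m²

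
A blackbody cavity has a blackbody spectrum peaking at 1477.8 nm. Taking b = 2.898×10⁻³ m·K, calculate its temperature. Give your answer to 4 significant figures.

T ≈ 1961 K

Wien's law gives T = b/λ_max = (2.898×10⁻³ m·K)/(1.4778×10⁻⁶ m) = 1961 K.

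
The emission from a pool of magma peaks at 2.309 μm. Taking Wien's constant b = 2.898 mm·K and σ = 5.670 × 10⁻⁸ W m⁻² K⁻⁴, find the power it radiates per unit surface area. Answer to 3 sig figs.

Wien's law: T = b/λ_max = 2.898×10⁻³/2.309×10⁻⁶ = 1255.09 K.
Then I = σT⁴ = 5.670×10⁻⁸×(1255.09)⁴ = 1.41×10⁵ W/m².

I ≈ 1.41×10⁵ W/m²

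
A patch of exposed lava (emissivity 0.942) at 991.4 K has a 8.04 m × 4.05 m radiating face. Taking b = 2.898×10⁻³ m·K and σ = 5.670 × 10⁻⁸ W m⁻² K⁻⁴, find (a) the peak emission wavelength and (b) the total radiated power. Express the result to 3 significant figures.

(a) λ_max = b/T = 2.898×10⁻³/991.4 = 2.923×10⁻⁶ m = 2.92 μm.
Area A = 8.04 × 4.05 = 32.562 m².
(b) P = εσAT⁴ = 0.942×5.670×10⁻⁸×32.562×(991.4)⁴ = 1.68×10⁶ W.

λ_max ≈ 2.92 μm; P ≈ 1.68×10⁶ W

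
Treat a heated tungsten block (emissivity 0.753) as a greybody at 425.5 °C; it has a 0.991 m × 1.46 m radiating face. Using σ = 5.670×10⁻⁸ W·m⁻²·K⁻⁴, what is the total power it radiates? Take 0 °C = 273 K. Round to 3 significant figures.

P ≈ 1.47×10⁴ W

T = 425.5 °C + 273 = 698.5 K.
Area A = 0.991 × 1.46 = 1.44686 m².
P = εσAT⁴ = 0.753 × 5.670×10⁻⁸ × 1.44686 × (698.5)⁴ = 1.47×10⁴ W.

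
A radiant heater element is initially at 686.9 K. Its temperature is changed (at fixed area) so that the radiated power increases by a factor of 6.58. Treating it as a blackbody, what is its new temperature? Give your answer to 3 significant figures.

P ∝ T⁴, so T₂/T₁ = (P₂/P₁)^(1/4) = (6.58)^(1/4) = 1.60161.
T₂ = 686.9 × 1.60161 = 1.10×10³ K.

T₂ ≈ 1.10×10³ K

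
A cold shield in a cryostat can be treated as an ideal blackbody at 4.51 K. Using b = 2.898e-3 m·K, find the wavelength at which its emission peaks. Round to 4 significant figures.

Wien's displacement law: λ_max = b/T = (2.898×10⁻³ m·K)/(4.51 K) = 6.4257×10⁻⁴ m.
That is 0.6426 mm, in the infrared range.

λ_max ≈ 0.6426 mm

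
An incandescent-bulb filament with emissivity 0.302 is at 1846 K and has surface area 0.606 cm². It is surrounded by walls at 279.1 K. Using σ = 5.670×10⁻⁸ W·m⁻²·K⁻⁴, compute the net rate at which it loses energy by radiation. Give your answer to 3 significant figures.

Net loss ≈ 12.0 W

Area A = 0.606 cm² = 6.06×10⁻⁵ m².
Net radiated power P_net = εσA(T⁴ − T₀⁴) = 0.302×5.670×10⁻⁸×6.06×10⁻⁵×(1846⁴ − 279.1⁴).
T⁴ − T₀⁴ = 1.16125×10¹³ − 6.06791×10⁹ = 1.16064×10¹³ K⁴, so P_net = 12.0 W.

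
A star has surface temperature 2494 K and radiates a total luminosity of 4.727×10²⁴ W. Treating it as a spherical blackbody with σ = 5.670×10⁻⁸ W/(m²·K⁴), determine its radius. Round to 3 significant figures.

L = 4πR²σT⁴ ⇒ R = √(L/(4πσT⁴)).
σT⁴ = 2.19366×10⁶ W/m², so R = √(4.727×10²⁴/(4π×2.19366×10⁶)) = 4.14×10⁸ m.

R ≈ 4.14×10⁸ m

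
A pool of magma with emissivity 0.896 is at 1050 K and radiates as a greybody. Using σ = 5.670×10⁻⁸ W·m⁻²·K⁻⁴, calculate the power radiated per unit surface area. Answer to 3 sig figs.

I ≈ 6.18×10⁴ W/m²

Stefan–Boltzmann: I = εσT⁴ = 0.896 × 5.670×10⁻⁸ × (1050)⁴ = 6.18×10⁴ W/m².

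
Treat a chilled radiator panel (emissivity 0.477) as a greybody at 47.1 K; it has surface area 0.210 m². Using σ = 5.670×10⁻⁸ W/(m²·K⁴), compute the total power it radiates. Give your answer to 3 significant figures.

Area A = 0.210 m².
P = εσAT⁴ = 0.477 × 5.670×10⁻⁸ × 0.210 × (47.1)⁴ = 0.0280 W.

P ≈ 0.0280 W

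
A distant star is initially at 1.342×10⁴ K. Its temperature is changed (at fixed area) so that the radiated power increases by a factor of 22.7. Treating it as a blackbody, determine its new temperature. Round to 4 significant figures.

T₂ ≈ 2.929×10⁴ K

P ∝ T⁴, so T₂/T₁ = (P₂/P₁)^(1/4) = (22.7)^(1/4) = 2.18276.
T₂ = 1.342×10⁴ × 2.18276 = 2.929×10⁴ K.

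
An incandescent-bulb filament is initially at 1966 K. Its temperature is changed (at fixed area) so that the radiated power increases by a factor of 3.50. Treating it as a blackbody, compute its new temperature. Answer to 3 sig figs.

T₂ ≈ 2.69×10³ K

P ∝ T⁴, so T₂/T₁ = (P₂/P₁)^(1/4) = (3.50)^(1/4) = 1.36778.
T₂ = 1966 × 1.36778 = 2.69×10³ K.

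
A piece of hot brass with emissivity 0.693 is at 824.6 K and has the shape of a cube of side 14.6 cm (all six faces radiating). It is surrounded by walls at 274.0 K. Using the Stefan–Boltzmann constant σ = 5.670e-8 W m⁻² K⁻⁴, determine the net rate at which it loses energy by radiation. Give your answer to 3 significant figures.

Area A = 6s² = 6×(0.146 m)² = 0.127896 m².
Net radiated power P_net = εσA(T⁴ − T₀⁴) = 0.693×5.670×10⁻⁸×0.127896×(824.6⁴ − 274.0⁴).
T⁴ − T₀⁴ = 4.62353×10¹¹ − 5.63641×10⁹ = 4.56717×10¹¹ K⁴, so P_net = 2.30×10³ W.

Net loss ≈ 2.30×10³ W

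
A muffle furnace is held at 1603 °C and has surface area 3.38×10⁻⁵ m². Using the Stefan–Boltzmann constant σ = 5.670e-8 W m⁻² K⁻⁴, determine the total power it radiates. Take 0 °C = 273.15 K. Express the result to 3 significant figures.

P ≈ 23.7 W

T = 1603 °C + 273.15 = 1876.15 K.
Area A = 3.38×10⁻⁵ m².
P = σAT⁴ = 5.670×10⁻⁸ × 3.38×10⁻⁵ × (1876.15)⁴ = 23.7 W.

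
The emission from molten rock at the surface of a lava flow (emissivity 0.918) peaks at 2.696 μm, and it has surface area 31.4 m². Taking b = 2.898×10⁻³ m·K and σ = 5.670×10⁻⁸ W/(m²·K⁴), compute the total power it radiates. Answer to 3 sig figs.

P ≈ 2.18×10⁶ W

Wien's law: T = b/λ_max = 2.898×10⁻³/2.696×10⁻⁶ = 1074.93 K.
Area A = 31.4 m².
Then P = εσAT⁴ = 0.918×5.670×10⁻⁸×31.4×(1074.93)⁴ = 2.18×10⁶ W.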